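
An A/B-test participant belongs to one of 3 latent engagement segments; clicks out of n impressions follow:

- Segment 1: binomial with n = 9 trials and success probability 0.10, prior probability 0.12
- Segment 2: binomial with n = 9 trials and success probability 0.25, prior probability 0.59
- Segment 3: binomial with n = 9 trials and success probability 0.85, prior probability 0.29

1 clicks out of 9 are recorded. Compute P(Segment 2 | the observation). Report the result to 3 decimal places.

Apply Bayes' rule: the posterior for each component is proportional to its prior times its likelihood at x.
Component likelihoods at x = 1 clicks out of 9:
  L_1 = 0.38742
  L_2 = 0.225254
  L_3 = 1.96061e-06
Weight by the priors:
  π_1·L_1 = 0.12 × 0.38742 = 0.0464905
  π_2·L_2 = 0.59 × 0.225254 = 0.1329
  π_3·L_3 = 0.29 × 1.96061e-06 = 5.68577e-07
Evidence: 0.0464905 + 0.1329 + 5.68577e-07 = 0.179391
Responsibility of Segment 2: 0.1329 / 0.179391 ≈ 0.741

0.741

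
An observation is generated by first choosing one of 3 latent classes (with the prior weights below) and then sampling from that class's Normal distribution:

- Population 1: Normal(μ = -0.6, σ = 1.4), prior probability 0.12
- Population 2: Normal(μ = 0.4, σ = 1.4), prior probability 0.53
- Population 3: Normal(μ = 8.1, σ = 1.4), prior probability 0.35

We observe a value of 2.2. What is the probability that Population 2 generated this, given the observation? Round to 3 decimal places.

0.934

By Bayes' theorem, P(k | x) = π_k f_k(x) / Σ_j π_j f_j(x).
Normal densities:
  f_1 = 0.038565
  f_2 = 0.124688
  f_3 = 3.96463e-05
Prior × likelihood for each component:
  π_1·f_1 = 0.12 × 0.038565 = 0.0046278
  π_2·f_2 = 0.53 × 0.124688 = 0.0660846
  π_3·f_3 = 0.35 × 3.96463e-05 = 1.38762e-05
Evidence: 0.0046278 + 0.0660846 + 1.38762e-05 = 0.0707263
Responsibility of Population 2: 0.0660846 / 0.0707263 ≈ 0.934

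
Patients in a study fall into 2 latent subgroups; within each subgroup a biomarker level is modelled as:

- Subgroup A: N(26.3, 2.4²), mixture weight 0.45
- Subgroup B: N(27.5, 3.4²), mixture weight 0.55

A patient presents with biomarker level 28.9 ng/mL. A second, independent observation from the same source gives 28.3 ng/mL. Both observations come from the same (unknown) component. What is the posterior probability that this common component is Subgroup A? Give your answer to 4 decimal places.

The responsibility of component k is w_k f_k(x) divided by Σ_j w_j f_j(x).
Since both observations come from the same component, the likelihood for component k is f_k(x₁)·f_k(x₂).
  L_A = [0.0924384] × [0.117463] = 0.0108581
  L_B = [0.107799] × [0.114132] = 0.0123033
Prior × likelihood for each component:
  w_A·L_A = 0.45 × 0.0108581 = 0.00488615
  w_B·L_B = 0.55 × 0.0123033 = 0.00676684
Evidence: 0.00488615 + 0.00676684 = 0.011653
P(Subgroup A | data) = 0.00488615 / 0.011653 ≈ 0.4193

0.4193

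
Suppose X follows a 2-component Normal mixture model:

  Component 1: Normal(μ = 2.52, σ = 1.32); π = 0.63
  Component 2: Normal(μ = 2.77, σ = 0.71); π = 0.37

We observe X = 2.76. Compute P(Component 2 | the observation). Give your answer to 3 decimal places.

0.526

By Bayes' theorem, P(k | x) = π_k f_k(x) / Σ_j π_j f_j(x).
Component likelihoods at x = 2.76:
  L_1 = (1/(1.32·√(2π)))·exp(−(2.76−2.52)²/(2·1.32²)) = 0.302229·exp(-0.01653) = 0.297275
  L_2 = (1/(0.71·√(2π)))·exp(−(2.76−2.77)²/(2·0.71²)) = 0.561891·exp(-0.00010) = 0.561835
Unnormalised posteriors:
  π_1·L_1 = 0.63 × 0.297275 = 0.187283
  π_2·L_2 = 0.37 × 0.561835 = 0.207879
Sum: 0.187283 + 0.207879 = 0.395162
P(Component 2 | x) = 0.207879 / 0.395162 ≈ 0.526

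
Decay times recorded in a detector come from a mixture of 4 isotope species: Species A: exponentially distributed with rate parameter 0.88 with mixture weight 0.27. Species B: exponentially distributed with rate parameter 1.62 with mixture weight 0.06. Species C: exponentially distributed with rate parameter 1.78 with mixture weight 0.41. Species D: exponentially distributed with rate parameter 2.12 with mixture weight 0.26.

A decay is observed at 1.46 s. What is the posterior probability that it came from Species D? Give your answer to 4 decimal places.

0.1619

By Bayes' theorem, P(k | x) = P(Z=k) f_k(x) / Σ_j P(Z=j) f_j(x).
Component likelihoods at x = 1.46 s:
  p_A = 0.243501
  p_B = 0.152167
  p_C = 0.132366
  p_D = 0.0959638
Unnormalised posteriors:
  P(Z=A)·p_A = 0.27 × 0.243501 = 0.0657453
  P(Z=B)·p_B = 0.06 × 0.152167 = 0.00913005
  P(Z=C)·p_C = 0.41 × 0.132366 = 0.0542699
  P(Z=D)·p_D = 0.26 × 0.0959638 = 0.0249506
Normaliser: 0.0657453 + 0.00913005 + 0.0542699 + 0.0249506 = 0.154096
Responsibility of Species D: 0.0249506 / 0.154096 ≈ 0.1619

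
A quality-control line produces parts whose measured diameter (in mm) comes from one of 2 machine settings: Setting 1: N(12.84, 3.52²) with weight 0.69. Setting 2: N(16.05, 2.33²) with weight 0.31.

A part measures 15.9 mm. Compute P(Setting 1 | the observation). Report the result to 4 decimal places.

The responsibility of component k is P(Z=k) f_k(x) divided by Σ_j P(Z=j) f_j(x).
Evaluate each component's likelihood at the observed value:
  p_1 = 0.0776723
  p_2 = 0.170865
Multiply by the mixture weights:
  P(Z=1)·p_1 = 0.69 × 0.0776723 = 0.0535939
  P(Z=2)·p_2 = 0.31 × 0.170865 = 0.0529683
Denominator: 0.0535939 + 0.0529683 = 0.106562
P(Setting 1 | data) ≈ 0.5029

0.5029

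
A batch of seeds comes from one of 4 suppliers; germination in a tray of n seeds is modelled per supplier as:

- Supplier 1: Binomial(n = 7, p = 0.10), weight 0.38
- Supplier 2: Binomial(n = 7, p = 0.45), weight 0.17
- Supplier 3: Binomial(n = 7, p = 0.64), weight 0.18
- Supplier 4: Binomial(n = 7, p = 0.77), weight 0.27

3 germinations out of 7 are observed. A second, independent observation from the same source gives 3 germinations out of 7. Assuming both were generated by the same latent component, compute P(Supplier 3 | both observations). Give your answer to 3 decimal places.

0.219

Posterior ∝ prior × likelihood, so P(k | x) ∝ π_k f_k(x); normalise over all components.
Since both observations come from the same component, the likelihood for component k is f_k(x₁)·f_k(x₂).
  f_1 = [0.0229635] × [0.0229635] = 0.000527322
  f_2 = [0.291848] × [0.291848] = 0.0851751
  f_3 = [0.154105] × [0.154105] = 0.0237485
  f_4 = [0.0447148] × [0.0447148] = 0.00199942
Weight by the priors:
  π_1·f_1 = 0.38 × 0.000527322 = 0.000200382
  π_2·f_2 = 0.17 × 0.0851751 = 0.0144798
  π_3·f_3 = 0.18 × 0.0237485 = 0.00427473
  π_4·f_4 = 0.27 × 0.00199942 = 0.000539842
Evidence: 0.000200382 + 0.0144798 + 0.00427473 + 0.000539842 = 0.0194947
P(Supplier 3 | x₁,x₂) ≈ 0.219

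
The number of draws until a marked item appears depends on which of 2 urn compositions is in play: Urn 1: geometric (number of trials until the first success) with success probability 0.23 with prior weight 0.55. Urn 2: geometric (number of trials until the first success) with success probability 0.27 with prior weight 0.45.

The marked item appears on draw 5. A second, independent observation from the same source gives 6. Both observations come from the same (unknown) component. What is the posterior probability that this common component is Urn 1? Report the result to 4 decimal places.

By Bayes' theorem, P(k | x) = π_k f_k(x) / Σ_j π_j f_j(x).
Since both observations come from the same component, the likelihood for component k is f_k(x₁)·f_k(x₂).
  f_1 = [0.23·(1−0.23)^4 = 0.23·0.35153 = 0.080852] × [0.062256] = 0.00503352
  f_2 = [0.27·(1−0.27)^4 = 0.27·0.283982 = 0.0766753] × [0.0559729] = 0.00429174
Unnormalised posteriors:
  π_1·f_1 = 0.55 × 0.00503352 = 0.00276844
  π_2·f_2 = 0.45 × 0.00429174 = 0.00193128
Marginal: 0.00276844 + 0.00193128 = 0.00469972
P(Urn 1 | x₁, x₂) ≈ 0.5891

0.5891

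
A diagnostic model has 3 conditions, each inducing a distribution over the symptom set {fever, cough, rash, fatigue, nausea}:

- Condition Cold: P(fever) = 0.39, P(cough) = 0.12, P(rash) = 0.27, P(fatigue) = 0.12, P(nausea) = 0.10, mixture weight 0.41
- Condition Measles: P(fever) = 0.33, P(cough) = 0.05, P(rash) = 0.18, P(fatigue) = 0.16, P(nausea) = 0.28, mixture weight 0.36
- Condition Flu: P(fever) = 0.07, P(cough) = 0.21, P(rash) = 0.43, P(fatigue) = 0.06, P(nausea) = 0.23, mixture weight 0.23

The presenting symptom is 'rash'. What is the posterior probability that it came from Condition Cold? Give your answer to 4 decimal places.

0.4034

Posterior ∝ prior × likelihood, so P(k | x) ∝ P(Z=k) f_k(x); normalise over all components.
Categorical probabilities:
  p_Cold = 0.27
  p_Measles = 0.18
  p_Flu = 0.43
Weight by the priors:
  P(Z=Cold)·p_Cold = 0.41 × 0.27 = 0.1107
  P(Z=Measles)·p_Measles = 0.36 × 0.18 = 0.0648
  P(Z=Flu)·p_Flu = 0.23 × 0.43 = 0.0989
Marginal: 0.1107 + 0.0648 + 0.0989 = 0.2744
P(Condition Cold | the observation) ≈ 0.4034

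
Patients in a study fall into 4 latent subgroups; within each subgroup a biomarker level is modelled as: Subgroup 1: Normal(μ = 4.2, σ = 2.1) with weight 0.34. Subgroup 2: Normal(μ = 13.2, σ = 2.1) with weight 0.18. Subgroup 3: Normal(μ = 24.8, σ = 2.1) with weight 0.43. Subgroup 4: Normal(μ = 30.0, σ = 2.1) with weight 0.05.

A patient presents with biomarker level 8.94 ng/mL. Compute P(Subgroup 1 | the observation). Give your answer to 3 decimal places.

The responsibility of component k is P(Z=k) f_k(x) divided by Σ_j P(Z=j) f_j(x).
Evaluate each component's likelihood at the observed value:
  L_1 = (1/(2.1·√(2π)))·exp(−(8.94−4.2)²/(2·2.1²)) = 0.189973·exp(-2.54735) = 0.0148728
  L_2 = (1/(2.1·√(2π)))·exp(−(8.94−13.2)²/(2·2.1²)) = 0.189973·exp(-2.05755) = 0.0242721
  L_3 = (1/(2.1·√(2π)))·exp(−(8.94−24.8)²/(2·2.1²)) = 0.189973·exp(-28.51923) = 7.81532e-14
  L_4 = (1/(2.1·√(2π)))·exp(−(8.94−30.0)²/(2·2.1²)) = 0.189973·exp(-50.28612) = 2.75236e-23
Multiply by the mixture weights:
  P(Z=1)·L_1 = 0.34 × 0.0148728 = 0.00505674
  P(Z=2)·L_2 = 0.18 × 0.0242721 = 0.00436898
  P(Z=3)·L_3 = 0.43 × 7.81532e-14 = 3.36059e-14
  P(Z=4)·L_4 = 0.05 × 2.75236e-23 = 1.37618e-24
Normaliser: 0.00505674 + 0.00436898 + 3.36059e-14 + 1.37618e-24 = 0.00942573
Responsibility of Subgroup 1: 0.00505674 / 0.00942573 ≈ 0.536

0.536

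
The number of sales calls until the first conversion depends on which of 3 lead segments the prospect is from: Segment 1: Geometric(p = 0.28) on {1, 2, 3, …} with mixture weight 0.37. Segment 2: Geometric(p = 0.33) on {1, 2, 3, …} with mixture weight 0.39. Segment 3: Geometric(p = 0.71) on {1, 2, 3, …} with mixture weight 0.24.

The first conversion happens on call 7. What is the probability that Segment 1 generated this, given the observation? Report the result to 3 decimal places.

The responsibility of component k is π_k f_k(x) divided by Σ_j π_j f_j(x).
Component likelihoods at x = 7:
  f_1 = 0.0390079
  f_2 = 0.0298513
  f_3 = 0.000422325
Unnormalised posteriors:
  π_1·f_1 = 0.37 × 0.0390079 = 0.0144329
  π_2·f_2 = 0.39 × 0.0298513 = 0.011642
  π_3·f_3 = 0.24 × 0.000422325 = 0.000101358
Marginal: 0.0144329 + 0.011642 + 0.000101358 = 0.0261763
So the posterior for Segment 1 is 0.0144329 / 0.0261763 ≈ 0.551.

0.551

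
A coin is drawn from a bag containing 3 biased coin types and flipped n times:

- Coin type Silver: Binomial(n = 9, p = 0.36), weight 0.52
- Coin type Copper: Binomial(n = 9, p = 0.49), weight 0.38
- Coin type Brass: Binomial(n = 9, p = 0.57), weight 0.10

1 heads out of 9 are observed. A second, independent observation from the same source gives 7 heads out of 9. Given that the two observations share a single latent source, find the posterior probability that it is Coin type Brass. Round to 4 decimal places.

The responsibility of component k is P(Z=k) f_k(x) divided by Σ_j P(Z=j) f_j(x).
Since both observations come from the same component, the likelihood for component k is f_k(x₁)·f_k(x₂).
  f_Silver = [C(9,1)·0.36^1·0.64^8 = 9·0.36·0.0281475 = 0.0911979] × [0.0115553] = 0.00105382
  f_Copper = [C(9,1)·0.49^1·0.51^8 = 9·0.49·0.00457679 = 0.0201837] × [0.0635061] = 0.00128179
  f_Brass = [C(9,1)·0.57^1·0.43^8 = 9·0.57·0.00116882 = 0.00599605] × [0.130126] = 0.00078024
Weight by the priors:
  P(Z=Silver)·f_Silver = 0.52 × 0.00105382 = 0.000547984
  P(Z=Copper)·f_Copper = 0.38 × 0.00128179 = 0.000487079
  P(Z=Brass)·f_Brass = 0.10 × 0.00078024 = 7.8024e-05
Denominator: 0.000547984 + 0.000487079 + 7.8024e-05 = 0.00111309
So the posterior for Coin type Brass is 7.8024e-05 / 0.00111309 ≈ 0.0701.

0.0701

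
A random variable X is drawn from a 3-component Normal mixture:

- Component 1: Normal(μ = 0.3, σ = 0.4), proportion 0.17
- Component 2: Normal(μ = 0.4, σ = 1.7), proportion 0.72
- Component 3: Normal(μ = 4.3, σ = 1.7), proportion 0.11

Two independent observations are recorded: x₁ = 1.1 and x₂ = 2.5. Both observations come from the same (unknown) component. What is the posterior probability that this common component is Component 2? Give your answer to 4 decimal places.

By Bayes' theorem, P(k | x) = w_k f_k(x) / Σ_j w_j f_j(x).
Since both observations come from the same component, the likelihood for component k is f_k(x₁)·f_k(x₂).
  L_1 = [(1/(0.4·√(2π)))·exp(−(1.1−0.3)²/(2·0.4²)) = 0.997356·exp(-2.00000) = 0.134977] × [2.69244e-07] = 3.63419e-08
  L_2 = [(1/(1.7·√(2π)))·exp(−(1.1−0.4)²/(2·1.7²)) = 0.234672·exp(-0.08478) = 0.215598] × [0.109422] = 0.0235911
  L_3 = [(1/(1.7·√(2π)))·exp(−(1.1−4.3)²/(2·1.7²)) = 0.234672·exp(-1.77163) = 0.0399074] × [0.133973] = 0.0053465
Multiply by the mixture weights:
  w_1·L_1 = 0.17 × 3.63419e-08 = 6.17812e-09
  w_2·L_2 = 0.72 × 0.0235911 = 0.0169856
  w_3·L_3 = 0.11 × 0.0053465 = 0.000588115
Normaliser: 6.17812e-09 + 0.0169856 + 0.000588115 = 0.0175737
So the posterior for Component 2 is 0.0169856 / 0.0175737 ≈ 0.9665.

0.9665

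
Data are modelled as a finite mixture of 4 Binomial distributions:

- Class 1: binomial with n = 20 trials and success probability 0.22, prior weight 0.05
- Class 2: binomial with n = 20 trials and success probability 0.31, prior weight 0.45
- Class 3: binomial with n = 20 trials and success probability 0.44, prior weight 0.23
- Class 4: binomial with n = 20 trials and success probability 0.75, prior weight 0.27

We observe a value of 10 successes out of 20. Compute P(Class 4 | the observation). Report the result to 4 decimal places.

0.0491

P(component k | x) = π_k·f_k(x) / marginal(x), where marginal(x) = Σ_j π_j·f_j(x).
Component likelihoods at x = 10 successes out of 20:
  f_1 = C(20,10)·0.22^10·0.78^10 = 184756·2.65599e-07·0.0833578 = 0.00409045
  f_2 = C(20,10)·0.31^10·0.69^10 = 184756·8.19628e-06·0.0244619 = 0.037043
  f_3 = C(20,10)·0.44^10·0.56^10 = 184756·0.000271974·0.00303305 = 0.152407
  f_4 = C(20,10)·0.75^10·0.25^10 = 184756·0.0563135·9.53674e-07 = 0.00992228
Weight by the priors:
  π_1·f_1 = 0.05 × 0.00409045 = 0.000204523
  π_2·f_2 = 0.45 × 0.037043 = 0.0166694
  π_3·f_3 = 0.23 × 0.152407 = 0.0350537
  π_4·f_4 = 0.27 × 0.00992228 = 0.00267901
Sum: 0.000204523 + 0.0166694 + 0.0350537 + 0.00267901 = 0.0546066
P(Class 4 | the observation) = 0.00267901 / 0.0546066 ≈ 0.0491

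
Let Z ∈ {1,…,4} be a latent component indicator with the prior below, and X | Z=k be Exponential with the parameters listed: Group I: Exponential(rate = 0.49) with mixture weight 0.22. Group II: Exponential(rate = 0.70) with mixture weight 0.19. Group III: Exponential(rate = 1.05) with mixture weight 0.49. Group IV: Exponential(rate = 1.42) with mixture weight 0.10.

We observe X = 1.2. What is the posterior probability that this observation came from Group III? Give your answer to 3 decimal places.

Posterior ∝ prior × likelihood, so P(k | x) ∝ P(Z=k) f_k(x); normalise over all components.
Component likelihoods at x = 1.2:
  p_I = 0.49·e^(−0.49·1.2) = 0.49·e^(−0.5880) = 0.272164
  p_II = 0.70·e^(−0.70·1.2) = 0.70·e^(−0.8400) = 0.302197
  p_III = 1.05·e^(−1.05·1.2) = 1.05·e^(−1.2600) = 0.297837
  p_IV = 1.42·e^(−1.42·1.2) = 1.42·e^(−1.7040) = 0.258375
Multiply by the mixture weights:
  P(Z=I)·p_I = 0.22 × 0.272164 = 0.0598761
  P(Z=II)·p_II = 0.19 × 0.302197 = 0.0574175
  P(Z=III)·p_III = 0.49 × 0.297837 = 0.14594
  P(Z=IV)·p_IV = 0.10 × 0.258375 = 0.0258375
Marginal: 0.0598761 + 0.0574175 + 0.14594 + 0.0258375 = 0.289071
P(Group III | x) ≈ 0.505

0.505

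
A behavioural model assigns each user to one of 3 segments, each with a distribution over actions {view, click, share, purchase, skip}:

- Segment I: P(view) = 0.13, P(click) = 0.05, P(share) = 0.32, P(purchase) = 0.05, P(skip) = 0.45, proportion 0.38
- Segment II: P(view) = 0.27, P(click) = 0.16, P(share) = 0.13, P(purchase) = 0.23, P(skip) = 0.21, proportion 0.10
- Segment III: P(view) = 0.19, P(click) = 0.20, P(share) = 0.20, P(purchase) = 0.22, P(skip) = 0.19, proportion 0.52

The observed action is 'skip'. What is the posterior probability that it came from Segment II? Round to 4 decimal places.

0.0722

Posterior ∝ prior × likelihood, so P(k | x) ∝ P(Z=k) f_k(x); normalise over all components.
Component likelihoods at x = 'skip':
  f_I = P(skip | comp) = 0.45
  f_II = P(skip | comp) = 0.21
  f_III = P(skip | comp) = 0.19
Weight by the priors:
  P(Z=I)·f_I = 0.38 × 0.45 = 0.171
  P(Z=II)·f_II = 0.10 × 0.21 = 0.021
  P(Z=III)·f_III = 0.52 × 0.19 = 0.0988
Sum: 0.171 + 0.021 + 0.0988 = 0.2908
P(Segment II | data) ≈ 0.0722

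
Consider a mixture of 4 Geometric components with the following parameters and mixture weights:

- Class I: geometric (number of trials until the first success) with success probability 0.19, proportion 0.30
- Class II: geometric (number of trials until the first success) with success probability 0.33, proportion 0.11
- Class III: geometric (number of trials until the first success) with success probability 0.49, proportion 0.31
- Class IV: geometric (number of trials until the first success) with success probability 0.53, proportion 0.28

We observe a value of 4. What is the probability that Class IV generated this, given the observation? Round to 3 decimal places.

0.201

By Bayes' theorem, P(k | x) = w_k f_k(x) / Σ_j w_j f_j(x).
Component likelihoods at x = 4:
  f_I = 0.100974
  f_II = 0.0992518
  f_III = 0.064999
  f_IV = 0.0550262
Prior × likelihood for each component:
  w_I·f_I = 0.30 × 0.100974 = 0.0302921
  w_II·f_II = 0.11 × 0.0992518 = 0.0109177
  w_III·f_III = 0.31 × 0.064999 = 0.0201497
  w_IV·f_IV = 0.28 × 0.0550262 = 0.0154073
Denominator: 0.0302921 + 0.0109177 + 0.0201497 + 0.0154073 = 0.0767669
Responsibility of Class IV: 0.0154073 / 0.0767669 ≈ 0.201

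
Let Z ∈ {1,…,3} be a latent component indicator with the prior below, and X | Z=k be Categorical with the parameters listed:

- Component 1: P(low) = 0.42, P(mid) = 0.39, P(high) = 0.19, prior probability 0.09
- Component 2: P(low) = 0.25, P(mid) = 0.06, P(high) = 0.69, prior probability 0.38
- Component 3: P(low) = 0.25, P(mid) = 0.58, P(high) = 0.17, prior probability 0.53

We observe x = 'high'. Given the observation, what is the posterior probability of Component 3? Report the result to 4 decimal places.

Posterior ∝ prior × likelihood, so P(k | x) ∝ P(Z=k) f_k(x); normalise over all components.
Categorical probabilities:
  p_1 = P(high | comp) = 0.19
  p_2 = P(high | comp) = 0.69
  p_3 = P(high | comp) = 0.17
Prior × likelihood for each component:
  P(Z=1)·p_1 = 0.09 × 0.19 = 0.0171
  P(Z=2)·p_2 = 0.38 × 0.69 = 0.2622
  P(Z=3)·p_3 = 0.53 × 0.17 = 0.0901
Normaliser: 0.0171 + 0.2622 + 0.0901 = 0.3694
Responsibility of Component 3: 0.0901 / 0.3694 ≈ 0.2439

0.2439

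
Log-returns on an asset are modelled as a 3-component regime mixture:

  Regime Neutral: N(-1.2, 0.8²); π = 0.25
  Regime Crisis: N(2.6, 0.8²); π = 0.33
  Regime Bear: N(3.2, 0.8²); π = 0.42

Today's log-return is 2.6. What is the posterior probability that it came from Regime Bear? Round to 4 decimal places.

Apply Bayes' rule: the posterior for each component is proportional to its prior times its likelihood at x.
Evaluate each component's likelihood at the observed value:
  p_Neutral = (1/(0.8·√(2π)))·exp(−(2.6−-1.2)²/(2·0.8²)) = 0.498678·exp(-11.28125) = 6.28688e-06
  p_Crisis = (1/(0.8·√(2π)))·exp(−(2.6−2.6)²/(2·0.8²)) = 0.498678·exp(-0.00000) = 0.498678
  p_Bear = (1/(0.8·√(2π)))·exp(−(2.6−3.2)²/(2·0.8²)) = 0.498678·exp(-0.28125) = 0.376422
Prior × likelihood for each component:
  π_Neutral·p_Neutral = 0.25 × 6.28688e-06 = 1.57172e-06
  π_Crisis·p_Crisis = 0.33 × 0.498678 = 0.164564
  π_Bear·p_Bear = 0.42 × 0.376422 = 0.158097
Denominator: 1.57172e-06 + 0.164564 + 0.158097 = 0.322662
P(Regime Bear | 2.6) ≈ 0.4900

0.4900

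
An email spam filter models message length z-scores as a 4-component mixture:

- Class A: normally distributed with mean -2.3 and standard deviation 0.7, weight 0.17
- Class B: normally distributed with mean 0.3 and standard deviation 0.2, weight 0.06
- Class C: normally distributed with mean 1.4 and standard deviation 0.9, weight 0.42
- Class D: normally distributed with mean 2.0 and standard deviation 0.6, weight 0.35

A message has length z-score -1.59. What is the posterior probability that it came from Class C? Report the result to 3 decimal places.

0.013

P(component k | x) = P(Z=k)·f_k(x) / marginal(x), where marginal(x) = Σ_j P(Z=j)·f_j(x).
Evaluate each component's likelihood at the observed value:
  p_A = 0.340735
  p_B = 8.09261e-20
  p_C = 0.00177819
  p_D = 1.11899e-08
Prior × likelihood for each component:
  P(Z=A)·p_A = 0.17 × 0.340735 = 0.0579249
  P(Z=B)·p_B = 0.06 × 8.09261e-20 = 4.85557e-21
  P(Z=C)·p_C = 0.42 × 0.00177819 = 0.000746841
  P(Z=D)·p_D = 0.35 × 1.11899e-08 = 3.91647e-09
Sum: 0.0579249 + 4.85557e-21 + 0.000746841 + 3.91647e-09 = 0.0586717
P(Class C | the observation) ≈ 0.013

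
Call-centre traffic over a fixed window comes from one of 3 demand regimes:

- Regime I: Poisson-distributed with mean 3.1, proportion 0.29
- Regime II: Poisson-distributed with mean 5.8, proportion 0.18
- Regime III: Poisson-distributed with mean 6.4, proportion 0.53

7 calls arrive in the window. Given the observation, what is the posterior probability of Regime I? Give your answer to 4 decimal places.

P(component k | x) = π_k·f_k(x) / marginal(x), where marginal(x) = Σ_j π_j·f_j(x).
Evaluate each component's likelihood at the observed value:
  f_I = 0.0245917
  f_II = 0.132635
  f_III = 0.144992
Unnormalised posteriors:
  π_I·f_I = 0.29 × 0.0245917 = 0.00713159
  π_II·f_II = 0.18 × 0.132635 = 0.0238743
  π_III·f_III = 0.53 × 0.144992 = 0.0768459
Normaliser: 0.00713159 + 0.0238743 + 0.0768459 = 0.107852
So the posterior for Regime I is 0.00713159 / 0.107852 ≈ 0.0661.

0.0661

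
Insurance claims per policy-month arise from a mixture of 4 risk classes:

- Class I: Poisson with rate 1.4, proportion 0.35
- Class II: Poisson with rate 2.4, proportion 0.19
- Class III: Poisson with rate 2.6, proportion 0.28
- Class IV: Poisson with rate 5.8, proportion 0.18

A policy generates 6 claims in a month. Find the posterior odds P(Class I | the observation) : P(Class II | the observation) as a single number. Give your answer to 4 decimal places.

Posterior odds = (π_i f_i(x)) / (π_j f_j(x)); the normalising sum cancels.
Evaluate each component's likelihood at the observed value:
  p_I = e^(−1.4)·1.4^6/6! = 0.00257883
  p_II = e^(−2.4)·2.4^6/6! = 0.0240784
  p_III = e^(−2.6)·2.6^6/6! = 0.0318671
  p_IV = e^(−5.8)·5.8^6/6! = 0.160076
Posterior odds = (π_I·p_I) / (π_II·p_II) = (0.35·0.00257883) / (0.19·0.0240784) = 0.000902592 / 0.0045749 ≈ 0.1973

0.1973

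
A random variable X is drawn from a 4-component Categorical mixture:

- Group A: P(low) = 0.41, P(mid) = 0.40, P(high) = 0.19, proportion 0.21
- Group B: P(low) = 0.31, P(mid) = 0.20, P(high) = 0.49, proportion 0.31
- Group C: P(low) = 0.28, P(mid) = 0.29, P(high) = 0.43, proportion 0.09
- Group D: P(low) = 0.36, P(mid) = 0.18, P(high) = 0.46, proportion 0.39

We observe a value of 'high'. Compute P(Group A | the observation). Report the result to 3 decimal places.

0.097

The responsibility of component k is P(Z=k) f_k(x) divided by Σ_j P(Z=j) f_j(x).
Categorical probabilities:
  L_A = 0.19
  L_B = 0.49
  L_C = 0.43
  L_D = 0.46
Prior × likelihood for each component:
  P(Z=A)·L_A = 0.21 × 0.19 = 0.0399
  P(Z=B)·L_B = 0.31 × 0.49 = 0.1519
  P(Z=C)·L_C = 0.09 × 0.43 = 0.0387
  P(Z=D)·L_D = 0.39 × 0.46 = 0.1794
Evidence: 0.0399 + 0.1519 + 0.0387 + 0.1794 = 0.4099
Responsibility of Group A: 0.0399 / 0.4099 ≈ 0.097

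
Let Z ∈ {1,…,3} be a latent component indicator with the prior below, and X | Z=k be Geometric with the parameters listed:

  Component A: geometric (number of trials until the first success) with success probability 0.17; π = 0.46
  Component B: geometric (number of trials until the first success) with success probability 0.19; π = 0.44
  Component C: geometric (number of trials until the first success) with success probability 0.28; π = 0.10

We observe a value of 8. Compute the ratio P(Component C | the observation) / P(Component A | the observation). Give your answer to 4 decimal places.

Since P(k|x) ∝ w_k f_k(x), the posterior odds are w_i f_i(x) / (w_j f_j(x)).
Geometric probabilities:
  f_A = 0.0461313
  f_B = 0.0434659
  f_C = 0.0280857
0.00280857 / 0.0212204 ≈ 0.1324

0.1324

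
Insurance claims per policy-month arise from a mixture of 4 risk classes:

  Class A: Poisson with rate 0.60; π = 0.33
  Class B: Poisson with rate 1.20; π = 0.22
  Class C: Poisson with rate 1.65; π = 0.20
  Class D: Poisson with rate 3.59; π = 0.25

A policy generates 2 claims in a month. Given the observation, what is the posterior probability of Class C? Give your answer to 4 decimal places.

By Bayes' theorem, P(k | x) = P(Z=k) f_k(x) / Σ_j P(Z=j) f_j(x).
Poisson probabilities:
  p_A = 0.0987861
  p_B = 0.21686
  p_C = 0.261428
  p_D = 0.177845
Multiply by the mixture weights:
  P(Z=A)·p_A = 0.33 × 0.0987861 = 0.0325994
  P(Z=B)·p_B = 0.22 × 0.21686 = 0.0477092
  P(Z=C)·p_C = 0.20 × 0.261428 = 0.0522856
  P(Z=D)·p_D = 0.25 × 0.177845 = 0.0444613
Evidence: 0.0325994 + 0.0477092 + 0.0522856 + 0.0444613 = 0.177055
P(Class C | data) ≈ 0.2953

0.2953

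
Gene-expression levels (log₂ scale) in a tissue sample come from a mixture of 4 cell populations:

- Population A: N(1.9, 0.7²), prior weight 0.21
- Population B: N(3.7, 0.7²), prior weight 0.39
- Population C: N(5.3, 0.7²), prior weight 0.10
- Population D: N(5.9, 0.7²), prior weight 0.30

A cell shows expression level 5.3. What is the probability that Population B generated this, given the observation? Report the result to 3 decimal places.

By Bayes' theorem, P(k | x) = π_k f_k(x) / Σ_j π_j f_j(x).
Component likelihoods at x = 5.3:
  f_A = (1/(0.7·√(2π)))·exp(−(5.3−1.9)²/(2·0.7²)) = 0.569918·exp(-11.79592) = 4.29447e-06
  f_B = (1/(0.7·√(2π)))·exp(−(5.3−3.7)²/(2·0.7²)) = 0.569918·exp(-2.61224) = 0.0418147
  f_C = (1/(0.7·√(2π)))·exp(−(5.3−5.3)²/(2·0.7²)) = 0.569918·exp(-0.00000) = 0.569918
  f_D = (1/(0.7·√(2π)))·exp(−(5.3−5.9)²/(2·0.7²)) = 0.569918·exp(-0.36735) = 0.394707
Multiply by the mixture weights:
  π_A·f_A = 0.21 × 4.29447e-06 = 9.01839e-07
  π_B·f_B = 0.39 × 0.0418147 = 0.0163077
  π_C·f_C = 0.10 × 0.569918 = 0.0569918
  π_D·f_D = 0.30 × 0.394707 = 0.118412
Sum: 9.01839e-07 + 0.0163077 + 0.0569918 + 0.118412 = 0.191713
P(Population B | data) ≈ 0.085

0.085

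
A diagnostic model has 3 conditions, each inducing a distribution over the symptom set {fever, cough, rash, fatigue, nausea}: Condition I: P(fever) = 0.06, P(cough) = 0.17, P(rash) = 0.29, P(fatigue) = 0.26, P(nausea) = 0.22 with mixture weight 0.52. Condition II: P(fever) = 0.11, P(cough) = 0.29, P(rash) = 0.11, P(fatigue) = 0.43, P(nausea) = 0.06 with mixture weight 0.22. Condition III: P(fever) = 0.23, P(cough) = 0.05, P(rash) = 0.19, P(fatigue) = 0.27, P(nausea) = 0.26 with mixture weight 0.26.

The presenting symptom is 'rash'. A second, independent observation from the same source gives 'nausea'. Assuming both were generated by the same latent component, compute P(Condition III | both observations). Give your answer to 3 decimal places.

0.271

By Bayes' theorem, P(k | x) = P(Z=k) f_k(x) / Σ_j P(Z=j) f_j(x).
Since both observations come from the same component, the likelihood for component k is f_k(x₁)·f_k(x₂).
  p_I = [0.29] × [0.22] = 0.0638
  p_II = [0.11] × [0.06] = 0.0066
  p_III = [0.19] × [0.26] = 0.0494
Prior × likelihood for each component:
  P(Z=I)·p_I = 0.52 × 0.0638 = 0.033176
  P(Z=II)·p_II = 0.22 × 0.0066 = 0.001452
  P(Z=III)·p_III = 0.26 × 0.0494 = 0.012844
Normaliser: 0.033176 + 0.001452 + 0.012844 = 0.047472
P(Condition III | data) ≈ 0.271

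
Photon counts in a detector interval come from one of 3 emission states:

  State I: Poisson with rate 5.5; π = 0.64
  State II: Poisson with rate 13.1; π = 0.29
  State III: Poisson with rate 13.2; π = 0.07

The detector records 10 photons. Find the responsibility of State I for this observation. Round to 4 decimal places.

0.3779

Apply Bayes' rule: the posterior for each component is proportional to its prior times its likelihood at x.
Component likelihoods at x = 10 photons:
  L_I = e^(−5.5)·5.5^10/10! = 0.0285262
  L_II = e^(−13.1)·13.1^10/10! = 0.0838865
  L_III = e^(−13.2)·13.2^10/10! = 0.081901
Unnormalised posteriors:
  P(Z=I)·L_I = 0.64 × 0.0285262 = 0.0182568
  P(Z=II)·L_II = 0.29 × 0.0838865 = 0.0243271
  P(Z=III)·L_III = 0.07 × 0.081901 = 0.00573307
Sum: 0.0182568 + 0.0243271 + 0.00573307 = 0.0483169
P(State I | 10 photons) ≈ 0.3779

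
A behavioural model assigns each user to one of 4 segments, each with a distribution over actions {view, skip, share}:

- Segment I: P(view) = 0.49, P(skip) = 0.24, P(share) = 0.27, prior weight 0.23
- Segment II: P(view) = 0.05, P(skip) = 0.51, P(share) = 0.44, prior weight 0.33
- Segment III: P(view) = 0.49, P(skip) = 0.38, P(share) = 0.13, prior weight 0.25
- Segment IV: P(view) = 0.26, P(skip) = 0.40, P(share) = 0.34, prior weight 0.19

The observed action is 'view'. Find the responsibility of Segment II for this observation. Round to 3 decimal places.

By Bayes' theorem, P(k | x) = π_k f_k(x) / Σ_j π_j f_j(x).
Categorical probabilities:
  p_I = 0.49
  p_II = 0.05
  p_III = 0.49
  p_IV = 0.26
Prior × likelihood for each component:
  π_I·p_I = 0.23 × 0.49 = 0.1127
  π_II·p_II = 0.33 × 0.05 = 0.0165
  π_III·p_III = 0.25 × 0.49 = 0.1225
  π_IV·p_IV = 0.19 × 0.26 = 0.0494
Denominator: 0.1127 + 0.0165 + 0.1225 + 0.0494 = 0.3011
Responsibility of Segment II: 0.0165 / 0.3011 ≈ 0.055

0.055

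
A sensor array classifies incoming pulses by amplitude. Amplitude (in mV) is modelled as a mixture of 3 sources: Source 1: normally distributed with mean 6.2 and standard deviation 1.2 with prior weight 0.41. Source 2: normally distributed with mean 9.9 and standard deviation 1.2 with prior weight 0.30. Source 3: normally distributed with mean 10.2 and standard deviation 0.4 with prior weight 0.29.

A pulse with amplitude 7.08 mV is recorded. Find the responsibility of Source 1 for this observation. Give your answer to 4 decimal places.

Apply Bayes' rule: the posterior for each component is proportional to its prior times its likelihood at x.
Evaluate each component's likelihood at the observed value:
  L_1 = 0.254069
  L_2 = 0.0210152
  L_3 = 6.13214e-14
Multiply by the mixture weights:
  π_1·L_1 = 0.41 × 0.254069 = 0.104168
  π_2·L_2 = 0.30 × 0.0210152 = 0.00630455
  π_3·L_3 = 0.29 × 6.13214e-14 = 1.77832e-14
Evidence: 0.104168 + 0.00630455 + 1.77832e-14 = 0.110473
P(Source 1 | 7.08 mV) ≈ 0.9429

0.9429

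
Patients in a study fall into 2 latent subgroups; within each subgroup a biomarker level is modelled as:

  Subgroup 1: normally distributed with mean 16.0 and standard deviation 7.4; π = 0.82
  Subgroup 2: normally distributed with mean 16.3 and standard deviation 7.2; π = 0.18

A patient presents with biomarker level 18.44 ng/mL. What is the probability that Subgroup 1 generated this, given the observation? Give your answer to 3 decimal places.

0.814

Apply Bayes' rule: the posterior for each component is proportional to its prior times its likelihood at x.
Component likelihoods at x = 18.44 ng/mL:
  L_1 = 0.0510587
  L_2 = 0.0530145
Weight by the priors:
  π_1·L_1 = 0.82 × 0.0510587 = 0.0418681
  π_2·L_2 = 0.18 × 0.0530145 = 0.00954261
Evidence: 0.0418681 + 0.00954261 = 0.0514107
P(Subgroup 1 | 18.44 ng/mL) = 0.0418681 / 0.0514107 ≈ 0.814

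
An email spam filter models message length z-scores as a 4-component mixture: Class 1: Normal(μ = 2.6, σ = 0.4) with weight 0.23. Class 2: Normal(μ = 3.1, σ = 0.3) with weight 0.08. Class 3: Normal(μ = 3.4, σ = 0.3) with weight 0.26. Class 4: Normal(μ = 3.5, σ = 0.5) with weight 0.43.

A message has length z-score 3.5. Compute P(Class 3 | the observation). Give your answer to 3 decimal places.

By Bayes' theorem, P(k | x) = P(Z=k) f_k(x) / Σ_j P(Z=j) f_j(x).
Normal densities:
  f_1 = (1/(0.4·√(2π)))·exp(−(3.5−2.6)²/(2·0.4²)) = 0.997356·exp(-2.53125) = 0.0793491
  f_2 = (1/(0.3·√(2π)))·exp(−(3.5−3.1)²/(2·0.3²)) = 1.329808·exp(-0.88889) = 0.5467
  f_3 = (1/(0.3·√(2π)))·exp(−(3.5−3.4)²/(2·0.3²)) = 1.329808·exp(-0.05556) = 1.25794
  f_4 = (1/(0.5·√(2π)))·exp(−(3.5−3.5)²/(2·0.5²)) = 0.797885·exp(-0.00000) = 0.797885
Unnormalised posteriors:
  P(Z=1)·f_1 = 0.23 × 0.0793491 = 0.0182503
  P(Z=2)·f_2 = 0.08 × 0.5467 = 0.043736
  P(Z=3)·f_3 = 0.26 × 1.25794 = 0.327065
  P(Z=4)·f_4 = 0.43 × 0.797885 = 0.34309
Sum: 0.0182503 + 0.043736 + 0.327065 + 0.34309 = 0.732142
P(Class 3 | data) = 0.327065 / 0.732142 ≈ 0.447

0.447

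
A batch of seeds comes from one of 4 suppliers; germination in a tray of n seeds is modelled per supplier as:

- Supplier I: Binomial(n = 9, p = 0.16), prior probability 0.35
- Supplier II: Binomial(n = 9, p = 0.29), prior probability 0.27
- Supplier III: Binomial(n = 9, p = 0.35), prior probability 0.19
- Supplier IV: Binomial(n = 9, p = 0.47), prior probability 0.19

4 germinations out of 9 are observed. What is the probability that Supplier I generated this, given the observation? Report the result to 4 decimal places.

0.0828

Posterior ∝ prior × likelihood, so P(k | x) ∝ π_k f_k(x); normalise over all components.
Component likelihoods at x = 4 germinations out of 9:
  L_I = 0.034534
  L_II = 0.160788
  L_III = 0.219386
  L_IV = 0.257123
Weight by the priors:
  π_I·L_I = 0.35 × 0.034534 = 0.0120869
  π_II·L_II = 0.27 × 0.160788 = 0.0434128
  π_III·L_III = 0.19 × 0.219386 = 0.0416834
  π_IV·L_IV = 0.19 × 0.257123 = 0.0488534
Marginal: 0.0120869 + 0.0434128 + 0.0416834 + 0.0488534 = 0.146037
So the posterior for Supplier I is 0.0120869 / 0.146037 ≈ 0.0828.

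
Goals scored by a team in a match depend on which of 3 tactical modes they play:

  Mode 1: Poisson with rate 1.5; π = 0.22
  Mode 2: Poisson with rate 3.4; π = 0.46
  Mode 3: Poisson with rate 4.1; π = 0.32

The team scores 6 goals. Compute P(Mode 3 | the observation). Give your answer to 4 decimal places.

0.5093

Posterior ∝ prior × likelihood, so P(k | x) ∝ π_k f_k(x); normalise over all components.
Poisson probabilities:
  p_1 = e^(−1.5)·1.5^6/6! = 0.00352999
  p_2 = e^(−3.4)·3.4^6/6! = 0.0716044
  p_3 = e^(−4.1)·4.1^6/6! = 0.109336
Weight by the priors:
  π_1·p_1 = 0.22 × 0.00352999 = 0.000776598
  π_2·p_2 = 0.46 × 0.0716044 = 0.032938
  π_3·p_3 = 0.32 × 0.109336 = 0.0349875
Normaliser: 0.000776598 + 0.032938 + 0.0349875 = 0.0687022
So the posterior for Mode 3 is 0.0349875 / 0.0687022 ≈ 0.5093.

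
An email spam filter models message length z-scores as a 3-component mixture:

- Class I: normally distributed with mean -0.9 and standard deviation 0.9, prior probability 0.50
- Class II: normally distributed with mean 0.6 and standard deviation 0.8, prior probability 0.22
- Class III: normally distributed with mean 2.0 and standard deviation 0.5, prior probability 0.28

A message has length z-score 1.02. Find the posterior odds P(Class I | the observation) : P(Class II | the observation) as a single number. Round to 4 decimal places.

Only the two components matter; the odds are (π_i f_i(x)) / (π_j f_j(x)).
Normal densities:
  p_I = (1/(0.9·√(2π)))·exp(−(1.02−-0.9)²/(2·0.9²)) = 0.443269·exp(-2.27556) = 0.0455414
  p_II = (1/(0.8·√(2π)))·exp(−(1.02−0.6)²/(2·0.8²)) = 0.498678·exp(-0.13781) = 0.434479
  p_III = (1/(0.5·√(2π)))·exp(−(1.02−2.0)²/(2·0.5²)) = 0.797885·exp(-1.92080) = 0.116882
Posterior odds = (π_I·p_I) / (π_II·p_II) = (0.50·0.0455414) / (0.22·0.434479) = 0.0227707 / 0.0955854 ≈ 0.2382

0.2382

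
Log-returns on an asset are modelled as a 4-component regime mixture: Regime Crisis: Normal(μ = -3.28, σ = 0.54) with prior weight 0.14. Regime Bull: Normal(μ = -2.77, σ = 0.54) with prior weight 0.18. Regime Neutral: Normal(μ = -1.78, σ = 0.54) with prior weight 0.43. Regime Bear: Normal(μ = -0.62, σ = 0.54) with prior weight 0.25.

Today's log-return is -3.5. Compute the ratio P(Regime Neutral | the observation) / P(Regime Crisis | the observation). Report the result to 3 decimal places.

0.021

Posterior odds = (π_i f_i(x)) / (π_j f_j(x)); the normalising sum cancels.
Component likelihoods at x = -3.5:
  L_Crisis = (1/(0.54·√(2π)))·exp(−(-3.5−-3.28)²/(2·0.54²)) = 0.738782·exp(-0.08299) = 0.679945
  L_Bull = (1/(0.54·√(2π)))·exp(−(-3.5−-2.77)²/(2·0.54²)) = 0.738782·exp(-0.91375) = 0.296264
  L_Neutral = (1/(0.54·√(2π)))·exp(−(-3.5−-1.78)²/(2·0.54²)) = 0.738782·exp(-5.07270) = 0.00462881
  L_Bear = (1/(0.54·√(2π)))·exp(−(-3.5−-0.62)²/(2·0.54²)) = 0.738782·exp(-14.22222) = 4.91908e-07
0.00199039 / 0.0951924 ≈ 0.021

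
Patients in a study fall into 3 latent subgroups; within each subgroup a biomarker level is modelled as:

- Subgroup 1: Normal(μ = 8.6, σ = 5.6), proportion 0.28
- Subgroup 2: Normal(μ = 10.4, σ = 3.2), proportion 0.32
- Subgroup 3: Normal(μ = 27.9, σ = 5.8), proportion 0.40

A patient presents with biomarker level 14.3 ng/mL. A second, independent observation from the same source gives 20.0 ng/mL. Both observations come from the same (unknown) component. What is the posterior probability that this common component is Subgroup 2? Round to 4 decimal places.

0.1454

P(component k | x) = w_k·f_k(x) / marginal(x), where marginal(x) = Σ_j w_j·f_j(x).
Since both observations come from the same component, the likelihood for component k is f_k(x₁)·f_k(x₂).
  L_1 = [(1/(5.6·√(2π)))·exp(−(14.3−8.6)²/(2·5.6²)) = 0.071240·exp(-0.51802) = 0.0424375] × [0.00897088] = 0.000380702
  L_2 = [(1/(3.2·√(2π)))·exp(−(14.3−10.4)²/(2·3.2²)) = 0.124669·exp(-0.74268) = 0.0593226] × [0.00138495] = 8.2159e-05
  L_3 = [(1/(5.8·√(2π)))·exp(−(14.3−27.9)²/(2·5.8²)) = 0.068783·exp(-2.74911) = 0.00440108] × [0.0272034] = 0.000119725
Unnormalised posteriors:
  w_1·L_1 = 0.28 × 0.000380702 = 0.000106597
  w_2·L_2 = 0.32 × 8.2159e-05 = 2.62909e-05
  w_3·L_3 = 0.40 × 0.000119725 = 4.78898e-05
Denominator: 0.000106597 + 2.62909e-05 + 4.78898e-05 = 0.000180777
Responsibility of Subgroup 2: 2.62909e-05 / 0.000180777 ≈ 0.1454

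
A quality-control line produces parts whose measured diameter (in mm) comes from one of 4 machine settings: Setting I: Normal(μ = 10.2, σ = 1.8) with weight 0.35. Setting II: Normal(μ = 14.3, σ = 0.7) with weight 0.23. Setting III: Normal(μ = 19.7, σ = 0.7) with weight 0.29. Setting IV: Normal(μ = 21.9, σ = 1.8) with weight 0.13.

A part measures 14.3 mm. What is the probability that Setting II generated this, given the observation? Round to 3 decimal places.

P(component k | x) = π_k·f_k(x) / marginal(x), where marginal(x) = Σ_j π_j·f_j(x).
Component likelihoods at x = 14.3 mm:
  p_I = 0.0165584
  p_II = 0.569918
  p_III = 6.81295e-14
  p_IV = 2.98208e-05
Prior × likelihood for each component:
  π_I·p_I = 0.35 × 0.0165584 = 0.00579544
  π_II·p_II = 0.23 × 0.569918 = 0.131081
  π_III·p_III = 0.29 × 6.81295e-14 = 1.97576e-14
  π_IV·p_IV = 0.13 × 2.98208e-05 = 3.8767e-06
Denominator: 0.00579544 + 0.131081 + 1.97576e-14 + 3.8767e-06 = 0.13688
Responsibility of Setting II: 0.131081 / 0.13688 ≈ 0.958

0.958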